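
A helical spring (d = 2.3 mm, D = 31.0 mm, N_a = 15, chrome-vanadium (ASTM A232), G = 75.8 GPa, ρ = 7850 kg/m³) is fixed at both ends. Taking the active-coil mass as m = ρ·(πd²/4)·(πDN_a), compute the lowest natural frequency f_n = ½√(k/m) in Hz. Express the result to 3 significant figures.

55.8 Hz

k = Gd⁴/(8D³N_a) = (75.8×10³)(2.3⁴)/(8·31.0³·15) = 0.59335 N/mm = 593.35 N/m
Wire length L = πDN_a = π·31.0·15 = 1460.8 mm
m = ρ·(πd²/4)·L = 7850 × 4.1548×10⁻⁶ m² × 1.4608 m = 0.047645 kg
f_n = ½√(k/m) = 0.5·√(593.35/0.047645) = 0.5·√(12454) = 55.798 Hz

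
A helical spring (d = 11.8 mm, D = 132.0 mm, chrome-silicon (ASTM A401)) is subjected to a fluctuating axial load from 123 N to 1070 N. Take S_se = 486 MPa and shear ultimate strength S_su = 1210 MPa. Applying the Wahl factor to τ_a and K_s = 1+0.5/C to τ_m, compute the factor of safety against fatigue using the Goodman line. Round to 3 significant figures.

3.03

C = D/d = 132.0/11.8 = 11.1864; K_W = (4C−1)/(4C−4)+0.615/C = 1.1286; K_s = 1+0.5/C = 1.0447
F_a = (F_max−F_min)/2 = 473.5 N; F_m = (F_max+F_min)/2 = 596.5 N
τ_a = K_W·8F_aD/(πd³) = 1.1286 × 96.87 = 109.33 MPa
τ_m = K_s·8F_mD/(πd³) = 1.0447 × 122.03 = 127.49 MPa
Goodman: 1/n_f = τ_a/S_se + τ_m/S_su = 109.33/486 + 127.49/1210 = 0.22495 + 0.10536 = 0.33032
n_f = 1/0.33032 = 3.027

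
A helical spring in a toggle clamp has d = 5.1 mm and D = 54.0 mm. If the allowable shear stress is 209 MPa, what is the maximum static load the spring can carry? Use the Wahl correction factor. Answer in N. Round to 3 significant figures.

177 N

C = D/d = 54.0/5.1 = 10.5882
K_W = (4C−1)/(4C−4) + 0.615/C = 41.353/38.353 + 0.0581 = 1.1363
τ_max = K·8FD/(πd³) → F_max = τ_allow·πd³/(8DK)
F_max = 209·π·5.1³/(8·54.0·1.1363) = 87098/490.88 = 177.43 N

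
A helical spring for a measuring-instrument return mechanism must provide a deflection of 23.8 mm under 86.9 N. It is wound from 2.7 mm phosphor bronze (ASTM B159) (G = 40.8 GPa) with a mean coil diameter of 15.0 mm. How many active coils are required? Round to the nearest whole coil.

Required rate k = F/δ = 86.9/23.8 = 3.6513 N/mm
N_a = Gd⁴/(8D³k) = (40.8×10³ × 2.7⁴)/(8 × 15.0³ × 3.6513)
    = 2.16828e+06 / 98584 = 21.99 → 22 coils

22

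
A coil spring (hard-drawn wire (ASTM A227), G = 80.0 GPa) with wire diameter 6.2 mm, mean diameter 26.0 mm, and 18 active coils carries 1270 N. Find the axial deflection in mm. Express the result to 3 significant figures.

27.2 mm

k = Gd⁴/(8D³N_a) = (80.0×10³)(6.2⁴)/(8·26.0³·18) = 46.706 N/mm
δ = F/k = 1270 / 46.706 = 27.191 mm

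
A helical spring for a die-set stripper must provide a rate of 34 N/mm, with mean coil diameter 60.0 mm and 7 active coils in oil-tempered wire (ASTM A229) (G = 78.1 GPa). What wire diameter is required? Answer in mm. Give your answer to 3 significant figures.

8.52 mm

d = (8D³N_a·k / G)^(1/4) = (8·60.0³·7·34 / (78.1×10³))^0.25
  = (5265.9)^0.25 = 8.5186 mm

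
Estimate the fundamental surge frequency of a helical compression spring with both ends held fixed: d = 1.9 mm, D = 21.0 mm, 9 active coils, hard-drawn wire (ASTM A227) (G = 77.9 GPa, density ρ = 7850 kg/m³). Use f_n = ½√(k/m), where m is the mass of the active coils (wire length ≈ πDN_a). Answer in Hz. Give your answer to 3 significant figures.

k = Gd⁴/(8D³N_a) = (77.9×10³)(1.9⁴)/(8·21.0³·9) = 1.5225 N/mm = 1522.5 N/m
Wire length L = πDN_a = π·21.0·9 = 593.76 mm
m = ρ·(πd²/4)·L = 7850 × 2.8353×10⁻⁶ m² × 0.59376 m = 0.013215 kg
f_n = ½√(k/m) = 0.5·√(1522.5/0.013215) = 0.5·√(1.1521e+05) = 169.71 Hz

170 Hz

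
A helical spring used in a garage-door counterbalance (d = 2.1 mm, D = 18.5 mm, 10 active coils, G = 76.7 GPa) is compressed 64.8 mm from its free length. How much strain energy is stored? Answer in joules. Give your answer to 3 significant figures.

6.18 J

k = Gd⁴/(8D³N_a) = (76.7×10³)(2.1⁴)/(8·18.5³·10) = 2.9449 N/mm
U = ½kδ² = 0.5 × 2.9449 × 64.8² = 6182.8 N·mm = 6.1828 J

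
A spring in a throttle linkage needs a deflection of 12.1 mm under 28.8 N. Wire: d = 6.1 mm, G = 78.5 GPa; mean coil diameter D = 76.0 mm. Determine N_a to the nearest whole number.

13

Required rate k = F/δ = 28.8/12.1 = 2.3802 N/mm
N_a = Gd⁴/(8D³k) = (78.5×10³ × 6.1⁴)/(8 × 76.0³ × 2.3802)
    = 1.0869e+08 / 8.35868e+06 = 13 → 13 coils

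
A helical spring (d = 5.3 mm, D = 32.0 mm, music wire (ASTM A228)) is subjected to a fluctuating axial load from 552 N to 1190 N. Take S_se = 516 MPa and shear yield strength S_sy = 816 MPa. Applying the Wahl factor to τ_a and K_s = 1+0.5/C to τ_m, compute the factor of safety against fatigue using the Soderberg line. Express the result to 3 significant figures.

0.947

C = D/d = 32.0/5.3 = 6.0377; K_W = (4C−1)/(4C−4)+0.615/C = 1.2507; K_s = 1+0.5/C = 1.0828
F_a = (F_max−F_min)/2 = 319 N; F_m = (F_max+F_min)/2 = 871 N
τ_a = K_W·8F_aD/(πd³) = 1.2507 × 174.6 = 218.38 MPa
τ_m = K_s·8F_mD/(πd³) = 1.0828 × 476.74 = 516.22 MPa
Soderberg: 1/n_f = τ_a/S_se + τ_m/S_sy = 218.38/516 + 516.22/816 = 0.42322 + 0.63262 = 1.0558
n_f = 1/1.0558 = 0.9471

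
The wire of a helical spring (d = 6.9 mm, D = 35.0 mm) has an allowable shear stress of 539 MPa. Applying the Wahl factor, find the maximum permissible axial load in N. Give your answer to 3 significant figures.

C = D/d = 35.0/6.9 = 5.0725
K_W = (4C−1)/(4C−4) + 0.615/C = 19.290/16.290 + 0.1212 = 1.3054
τ_max = K·8FD/(πd³) → F_max = τ_allow·πd³/(8DK)
F_max = 539·π·6.9³/(8·35.0·1.3054) = 5.5627e+05/365.51 = 1521.9 N

1520 N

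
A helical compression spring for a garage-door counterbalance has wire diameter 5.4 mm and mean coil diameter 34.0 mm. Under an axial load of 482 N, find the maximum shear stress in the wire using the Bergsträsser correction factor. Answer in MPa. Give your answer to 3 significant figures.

325 MPa

Spring index C = D/d = 34.0/5.4 = 6.2963
K_B = (4C+2)/(4C−3) = 27.185/22.185 = 1.2254
τ₀ = 8FD/(πd³) = 8·482·34.0/(π·5.4³) = 131104/494.69 = 265.02 MPa
τ_max = K·τ₀ = 1.2254 × 265.02 = 324.75 MPa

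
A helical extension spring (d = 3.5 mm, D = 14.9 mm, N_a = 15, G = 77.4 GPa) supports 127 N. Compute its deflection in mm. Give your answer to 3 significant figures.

k = Gd⁴/(8D³N_a) = (77.4×10³)(3.5⁴)/(8·14.9³·15) = 29.26 N/mm
δ = F/k = 127 / 29.26 = 4.3404 mm

4.34 mm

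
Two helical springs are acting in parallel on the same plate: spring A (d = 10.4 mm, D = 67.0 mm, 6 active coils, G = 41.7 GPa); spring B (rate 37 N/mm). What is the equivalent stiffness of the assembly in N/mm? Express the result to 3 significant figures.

70.8 N/mm

k_A = Gd⁴/(8D³N_a) = (41.7×10³)(10.4⁴)/(8·67.0³·6) = 33.791 N/mm
Parallel: k_eq = 33.791 + 37 = 70.791 N/mm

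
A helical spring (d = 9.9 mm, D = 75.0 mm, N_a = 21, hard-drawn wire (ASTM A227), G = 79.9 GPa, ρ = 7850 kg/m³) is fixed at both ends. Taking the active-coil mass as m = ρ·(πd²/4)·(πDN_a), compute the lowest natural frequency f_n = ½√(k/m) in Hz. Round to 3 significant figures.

k = Gd⁴/(8D³N_a) = (79.9×10³)(9.9⁴)/(8·75.0³·21) = 10.829 N/mm = 10829 N/m
Wire length L = πDN_a = π·75.0·21 = 4948 mm
m = ρ·(πd²/4)·L = 7850 × 76.977×10⁻⁶ m² × 4.948 m = 2.9899 kg
f_n = ½√(k/m) = 0.5·√(10829/2.9899) = 0.5·√(3621.9) = 30.091 Hz

30.1 Hz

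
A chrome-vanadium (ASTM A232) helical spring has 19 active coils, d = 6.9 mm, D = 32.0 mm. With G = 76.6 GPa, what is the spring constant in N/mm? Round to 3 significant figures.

k = Gd⁴/(8D³N_a) = (76.6×10³ × 6.9⁴) / (8 × 32.0³ × 19)
  = 1.7363e+08 / 4.98074e+06 = 34.86 N/mm

34.9 N/mm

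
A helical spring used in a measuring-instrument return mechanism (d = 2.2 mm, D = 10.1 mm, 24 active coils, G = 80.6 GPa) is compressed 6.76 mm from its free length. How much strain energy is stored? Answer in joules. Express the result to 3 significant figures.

0.218 J

k = Gd⁴/(8D³N_a) = (80.6×10³)(2.2⁴)/(8·10.1³·24) = 9.5447 N/mm
U = ½kδ² = 0.5 × 9.5447 × 6.76² = 218.08 N·mm = 0.21808 J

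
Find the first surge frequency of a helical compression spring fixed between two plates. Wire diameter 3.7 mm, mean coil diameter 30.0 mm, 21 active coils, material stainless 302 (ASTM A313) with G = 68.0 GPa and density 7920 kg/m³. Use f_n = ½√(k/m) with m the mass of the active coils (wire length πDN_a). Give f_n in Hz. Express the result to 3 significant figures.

k = Gd⁴/(8D³N_a) = (68.0×10³)(3.7⁴)/(8·30.0³·21) = 2.8096 N/mm = 2809.6 N/m
Wire length L = πDN_a = π·30.0·21 = 1979.2 mm
m = ρ·(πd²/4)·L = 7920 × 10.752×10⁻⁶ m² × 1.9792 m = 0.16854 kg
f_n = ½√(k/m) = 0.5·√(2809.6/0.16854) = 0.5·√(16670) = 64.556 Hz

64.6 Hz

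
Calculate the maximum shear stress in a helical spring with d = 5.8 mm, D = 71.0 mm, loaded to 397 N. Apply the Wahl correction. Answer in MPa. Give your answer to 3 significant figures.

Spring index C = D/d = 71.0/5.8 = 12.2414
K_W = (4C−1)/(4C−4) + 0.615/C = 47.966/44.966 + 0.0502 = 1.1170
τ₀ = 8FD/(πd³) = 8·397·71.0/(π·5.8³) = 225496/612.96 = 367.88 MPa
τ_max = K·τ₀ = 1.1170 × 367.88 = 410.91 MPa

411 MPa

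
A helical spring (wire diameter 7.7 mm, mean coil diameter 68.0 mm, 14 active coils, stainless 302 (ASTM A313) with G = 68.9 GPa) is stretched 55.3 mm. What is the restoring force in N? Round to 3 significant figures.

k = Gd⁴/(8D³N_a) = (68.9×10³)(7.7⁴)/(8·68.0³·14) = 6.8776 N/mm
F = k·δ = 6.8776 × 55.3 = 380.33 N

380 N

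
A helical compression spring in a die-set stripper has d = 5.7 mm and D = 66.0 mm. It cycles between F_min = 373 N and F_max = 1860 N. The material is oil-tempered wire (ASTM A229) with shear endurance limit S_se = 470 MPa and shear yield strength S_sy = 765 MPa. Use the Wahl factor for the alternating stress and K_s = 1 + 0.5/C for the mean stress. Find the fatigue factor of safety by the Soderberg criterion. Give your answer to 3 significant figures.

0.334

C = D/d = 66.0/5.7 = 11.5789; K_W = (4C−1)/(4C−4)+0.615/C = 1.1240; K_s = 1+0.5/C = 1.0432
F_a = (F_max−F_min)/2 = 743.5 N; F_m = (F_max+F_min)/2 = 1116.5 N
τ_a = K_W·8F_aD/(πd³) = 1.1240 × 674.75 = 758.42 MPa
τ_m = K_s·8F_mD/(πd³) = 1.0432 × 1013.3 = 1057 MPa
Soderberg: 1/n_f = τ_a/S_se + τ_m/S_sy = 758.42/470 + 1057/765 = 1.61366 + 1.38171 = 2.9954
n_f = 1/2.9954 = 0.3338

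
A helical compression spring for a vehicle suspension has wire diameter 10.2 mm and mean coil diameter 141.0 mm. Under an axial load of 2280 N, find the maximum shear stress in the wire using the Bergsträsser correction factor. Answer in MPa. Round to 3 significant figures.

Spring index C = D/d = 141.0/10.2 = 13.8235
K_B = (4C+2)/(4C−3) = 57.294/52.294 = 1.0956
τ₀ = 8FD/(πd³) = 8·2280·141.0/(π·10.2³) = 2.57184e+06/3333.9 = 771.42 MPa
τ_max = K·τ₀ = 1.0956 × 771.42 = 845.18 MPa

845 MPa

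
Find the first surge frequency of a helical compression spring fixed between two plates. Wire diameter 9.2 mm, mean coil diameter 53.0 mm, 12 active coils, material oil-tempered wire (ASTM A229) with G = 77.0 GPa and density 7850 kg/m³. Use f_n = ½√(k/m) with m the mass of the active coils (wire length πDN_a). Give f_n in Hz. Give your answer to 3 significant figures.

96.2 Hz

k = Gd⁴/(8D³N_a) = (77.0×10³)(9.2⁴)/(8·53.0³·12) = 38.596 N/mm = 38596 N/m
Wire length L = πDN_a = π·53.0·12 = 1998.1 mm
m = ρ·(πd²/4)·L = 7850 × 66.476×10⁻⁶ m² × 1.9981 m = 1.0427 kg
f_n = ½√(k/m) = 0.5·√(38596/1.0427) = 0.5·√(37017) = 96.199 Hz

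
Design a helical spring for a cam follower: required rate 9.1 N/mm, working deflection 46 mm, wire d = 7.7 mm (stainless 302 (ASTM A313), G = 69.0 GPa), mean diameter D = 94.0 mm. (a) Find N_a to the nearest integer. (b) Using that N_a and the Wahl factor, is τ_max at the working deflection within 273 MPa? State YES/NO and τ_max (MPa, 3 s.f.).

N_a = Gd⁴/(8D³k) = (69.0×10³)(7.7⁴)/(8·94.0³·9.1) = 4.011 → N_a = 4
Actual rate k = Gd⁴/(8D³·4) = 9.126 N/mm
Working load F = kδ = 9.126·46 = 419.79 N
C = 94.0/7.7 = 12.2078; K_W = (4C−1)/(4C−4)+0.615/C = 1.1173
τ_max = K_W·8FD/(πd³) = 1.1173·220.11 = 245.92 MPa
τ_max ≤ 273 MPa → acceptable

(a) 4 coils; (b) YES, τ_max = 246 MPa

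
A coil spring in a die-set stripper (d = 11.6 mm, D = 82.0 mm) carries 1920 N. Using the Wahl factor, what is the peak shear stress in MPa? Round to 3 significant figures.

Spring index C = D/d = 82.0/11.6 = 7.0690
K_W = (4C−1)/(4C−4) + 0.615/C = 27.276/24.276 + 0.0870 = 1.2106
τ₀ = 8FD/(πd³) = 8·1920·82.0/(π·11.6³) = 1.25952e+06/4903.7 = 256.85 MPa
τ_max = K·τ₀ = 1.2106 × 256.85 = 310.94 MPa

311 MPa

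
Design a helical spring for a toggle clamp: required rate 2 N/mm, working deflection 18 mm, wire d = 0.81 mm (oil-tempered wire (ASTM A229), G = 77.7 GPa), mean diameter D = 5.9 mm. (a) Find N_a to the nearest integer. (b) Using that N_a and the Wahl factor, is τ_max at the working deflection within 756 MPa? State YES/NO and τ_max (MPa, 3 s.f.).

(a) 10 coils; (b) NO, τ_max = 1250 MPa

N_a = Gd⁴/(8D³k) = (77.7×10³)(0.81⁴)/(8·5.9³·2) = 10.18 → N_a = 10
Actual rate k = Gd⁴/(8D³·10) = 2.0357 N/mm
Working load F = kδ = 2.0357·18 = 36.643 N
C = 5.9/0.81 = 7.2840; K_W = (4C−1)/(4C−4)+0.615/C = 1.2038
τ_max = K_W·8FD/(πd³) = 1.2038·1035.9 = 1247 MPa
τ_max > 756 MPa → exceeds allowable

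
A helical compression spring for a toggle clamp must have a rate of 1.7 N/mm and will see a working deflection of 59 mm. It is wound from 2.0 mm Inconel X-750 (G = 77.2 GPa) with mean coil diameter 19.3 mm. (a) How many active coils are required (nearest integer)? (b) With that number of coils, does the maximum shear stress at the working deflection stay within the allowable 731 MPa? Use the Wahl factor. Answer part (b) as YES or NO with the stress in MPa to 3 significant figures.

N_a = Gd⁴/(8D³k) = (77.2×10³)(2.0⁴)/(8·19.3³·1.7) = 12.63 → N_a = 13
Actual rate k = Gd⁴/(8D³·13) = 1.6521 N/mm
Working load F = kδ = 1.6521·59 = 97.473 N
C = 19.3/2.0 = 9.6500; K_W = (4C−1)/(4C−4)+0.615/C = 1.1504
τ_max = K_W·8FD/(πd³) = 1.1504·598.81 = 688.9 MPa
τ_max ≤ 731 MPa → acceptable

(a) 13 coils; (b) YES, τ_max = 689 MPa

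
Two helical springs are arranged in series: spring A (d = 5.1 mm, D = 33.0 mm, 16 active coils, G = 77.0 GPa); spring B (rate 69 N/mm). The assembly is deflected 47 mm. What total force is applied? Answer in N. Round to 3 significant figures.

457 N

k_A = Gd⁴/(8D³N_a) = (77.0×10³)(5.1⁴)/(8·33.0³·16) = 11.325 N/mm
Series: 1/k_eq = 1/11.325 + 1/69 = 0.1028; k_eq = 9.7279 N/mm
F = k_eq·δ = 9.7279·47 = 457.21 N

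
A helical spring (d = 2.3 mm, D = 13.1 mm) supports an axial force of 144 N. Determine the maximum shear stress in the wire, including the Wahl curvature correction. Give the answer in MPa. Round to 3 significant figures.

501 MPa

Spring index C = D/d = 13.1/2.3 = 5.6957
K_W = (4C−1)/(4C−4) + 0.615/C = 21.783/18.783 + 0.1080 = 1.2677
τ₀ = 8FD/(πd³) = 8·144·13.1/(π·2.3³) = 15091.2/38.224 = 394.81 MPa
τ_max = K·τ₀ = 1.2677 × 394.81 = 500.5 MPa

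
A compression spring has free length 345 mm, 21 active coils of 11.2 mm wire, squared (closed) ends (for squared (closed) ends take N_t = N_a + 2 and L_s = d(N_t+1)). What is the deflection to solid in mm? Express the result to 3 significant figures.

76.2 mm

N_t = 23; L_s = 11.2·24 = 268.8 mm
δ_solid = L₀ − L_s = 345 − 268.8 = 76.2 mm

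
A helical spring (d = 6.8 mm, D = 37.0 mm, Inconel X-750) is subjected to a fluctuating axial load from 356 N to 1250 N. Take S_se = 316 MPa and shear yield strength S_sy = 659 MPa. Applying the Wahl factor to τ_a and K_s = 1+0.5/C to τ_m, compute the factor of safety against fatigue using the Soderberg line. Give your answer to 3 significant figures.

1.06

C = D/d = 37.0/6.8 = 5.4412; K_W = (4C−1)/(4C−4)+0.615/C = 1.2819; K_s = 1+0.5/C = 1.0919
F_a = (F_max−F_min)/2 = 447 N; F_m = (F_max+F_min)/2 = 803 N
τ_a = K_W·8F_aD/(πd³) = 1.2819 × 133.94 = 171.7 MPa
τ_m = K_s·8F_mD/(πd³) = 1.0919 × 240.62 = 262.73 MPa
Soderberg: 1/n_f = τ_a/S_se + τ_m/S_sy = 171.7/316 + 262.73/659 = 0.54336 + 0.39868 = 0.94204
n_f = 1/0.94204 = 1.062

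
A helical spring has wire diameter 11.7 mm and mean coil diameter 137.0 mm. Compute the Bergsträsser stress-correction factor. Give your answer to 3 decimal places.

1.114

C = D/d = 137.0/11.7 = 11.7094
K_B = (4C+2)/(4C−3) = 48.838/43.838 = 1.1141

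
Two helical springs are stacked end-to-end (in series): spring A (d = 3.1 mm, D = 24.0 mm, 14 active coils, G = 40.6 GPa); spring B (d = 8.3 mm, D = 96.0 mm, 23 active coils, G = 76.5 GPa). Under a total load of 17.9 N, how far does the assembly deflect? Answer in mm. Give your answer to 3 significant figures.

k_A = Gd⁴/(8D³N_a) = (40.6×10³)(3.1⁴)/(8·24.0³·14) = 2.4217 N/mm
k_B = Gd⁴/(8D³N_a) = (76.5×10³)(8.3⁴)/(8·96.0³·23) = 2.2302 N/mm
Series: 1/k_eq = 1/2.4217 + 1/2.2302 = 0.86132; k_eq = 1.161 N/mm
δ = F/k_eq = 17.9/1.161 = 15.418 mm

15.4 mm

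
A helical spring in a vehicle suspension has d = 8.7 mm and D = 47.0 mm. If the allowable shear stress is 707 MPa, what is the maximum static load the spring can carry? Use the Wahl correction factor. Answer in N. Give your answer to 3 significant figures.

C = D/d = 47.0/8.7 = 5.4023
K_W = (4C−1)/(4C−4) + 0.615/C = 20.609/17.609 + 0.1138 = 1.2842
τ_max = K·8FD/(πd³) → F_max = τ_allow·πd³/(8DK)
F_max = 707·π·8.7³/(8·47.0·1.2842) = 1.4626e+06/482.86 = 3029 N

3030 N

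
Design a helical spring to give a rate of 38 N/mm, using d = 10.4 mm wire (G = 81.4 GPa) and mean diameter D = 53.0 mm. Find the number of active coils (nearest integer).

N_a = Gd⁴/(8D³k) = (81.4×10³ × 10.4⁴)/(8 × 53.0³ × 38)
    = 9.52265e+08 / 4.52586e+07 = 21.04 → 21 coils

21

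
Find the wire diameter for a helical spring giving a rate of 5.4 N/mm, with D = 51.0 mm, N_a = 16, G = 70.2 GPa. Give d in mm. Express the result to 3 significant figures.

d = (8D³N_a·k / G)^(1/4) = (8·51.0³·16·5.4 / (70.2×10³))^0.25
  = (1306.1)^0.25 = 6.0117 mm

6.01 mm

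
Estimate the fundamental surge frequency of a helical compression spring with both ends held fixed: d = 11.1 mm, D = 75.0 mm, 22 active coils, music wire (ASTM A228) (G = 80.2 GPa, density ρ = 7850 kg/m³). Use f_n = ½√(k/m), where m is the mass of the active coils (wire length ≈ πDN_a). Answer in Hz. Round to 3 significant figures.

k = Gd⁴/(8D³N_a) = (80.2×10³)(11.1⁴)/(8·75.0³·22) = 16.397 N/mm = 16397 N/m
Wire length L = πDN_a = π·75.0·22 = 5183.6 mm
m = ρ·(πd²/4)·L = 7850 × 96.769×10⁻⁶ m² × 5.1836 m = 3.9377 kg
f_n = ½√(k/m) = 0.5·√(16397/3.9377) = 0.5·√(4164.2) = 32.265 Hz

32.3 Hz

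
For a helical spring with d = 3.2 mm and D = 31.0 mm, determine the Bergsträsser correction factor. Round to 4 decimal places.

C = D/d = 31.0/3.2 = 9.6875
K_B = (4C+2)/(4C−3) = 40.750/35.750 = 1.1399

1.1399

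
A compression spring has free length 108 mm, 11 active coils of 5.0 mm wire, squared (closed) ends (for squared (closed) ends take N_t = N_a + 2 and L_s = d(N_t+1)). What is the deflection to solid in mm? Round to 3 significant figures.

N_t = 13; L_s = 5.0·14 = 70 mm
δ_solid = L₀ − L_s = 108 − 70 = 38 mm

38.0 mm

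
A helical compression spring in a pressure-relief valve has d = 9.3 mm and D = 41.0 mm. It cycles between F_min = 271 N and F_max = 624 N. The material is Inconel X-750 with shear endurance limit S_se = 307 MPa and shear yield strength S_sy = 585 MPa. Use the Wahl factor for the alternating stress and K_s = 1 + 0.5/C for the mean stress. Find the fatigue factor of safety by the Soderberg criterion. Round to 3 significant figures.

C = D/d = 41.0/9.3 = 4.4086; K_W = (4C−1)/(4C−4)+0.615/C = 1.3595; K_s = 1+0.5/C = 1.1134
F_a = (F_max−F_min)/2 = 176.5 N; F_m = (F_max+F_min)/2 = 447.5 N
τ_a = K_W·8F_aD/(πd³) = 1.3595 × 22.91 = 31.146 MPa
τ_m = K_s·8F_mD/(πd³) = 1.1134 × 58.086 = 64.673 MPa
Soderberg: 1/n_f = τ_a/S_se + τ_m/S_sy = 31.146/307 + 64.673/585 = 0.10145 + 0.11055 = 0.21201
n_f = 1/0.21201 = 4.717

4.72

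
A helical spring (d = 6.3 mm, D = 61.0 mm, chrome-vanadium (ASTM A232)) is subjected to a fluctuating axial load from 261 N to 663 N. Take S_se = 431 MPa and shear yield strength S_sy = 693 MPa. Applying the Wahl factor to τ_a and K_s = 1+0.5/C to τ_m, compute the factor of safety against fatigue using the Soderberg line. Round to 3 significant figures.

C = D/d = 61.0/6.3 = 9.6825; K_W = (4C−1)/(4C−4)+0.615/C = 1.1499; K_s = 1+0.5/C = 1.0516
F_a = (F_max−F_min)/2 = 201 N; F_m = (F_max+F_min)/2 = 462 N
τ_a = K_W·8F_aD/(πd³) = 1.1499 × 124.87 = 143.58 MPa
τ_m = K_s·8F_mD/(πd³) = 1.0516 × 287.01 = 301.83 MPa
Soderberg: 1/n_f = τ_a/S_se + τ_m/S_sy = 143.58/431 + 301.83/693 = 0.33314 + 0.43554 = 0.76868
n_f = 1/0.76868 = 1.301

1.30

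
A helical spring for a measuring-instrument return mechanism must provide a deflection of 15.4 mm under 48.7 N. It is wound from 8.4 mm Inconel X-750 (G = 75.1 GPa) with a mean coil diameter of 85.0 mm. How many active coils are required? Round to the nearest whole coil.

24

Required rate k = F/δ = 48.7/15.4 = 3.1623 N/mm
N_a = Gd⁴/(8D³k) = (75.1×10³ × 8.4⁴)/(8 × 85.0³ × 3.1623)
    = 3.73901e+08 / 1.55366e+07 = 24.07 → 24 coils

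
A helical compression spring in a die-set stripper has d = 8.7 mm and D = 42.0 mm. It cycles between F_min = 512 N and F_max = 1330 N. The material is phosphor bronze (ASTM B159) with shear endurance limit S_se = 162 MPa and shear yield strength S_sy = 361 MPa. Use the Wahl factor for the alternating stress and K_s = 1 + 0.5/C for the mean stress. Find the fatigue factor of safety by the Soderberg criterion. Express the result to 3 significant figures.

1.00

C = D/d = 42.0/8.7 = 4.8276; K_W = (4C−1)/(4C−4)+0.615/C = 1.3233; K_s = 1+0.5/C = 1.1036
F_a = (F_max−F_min)/2 = 409 N; F_m = (F_max+F_min)/2 = 921 N
τ_a = K_W·8F_aD/(πd³) = 1.3233 × 66.429 = 87.908 MPa
τ_m = K_s·8F_mD/(πd³) = 1.1036 × 149.59 = 165.08 MPa
Soderberg: 1/n_f = τ_a/S_se + τ_m/S_sy = 87.908/162 + 165.08/361 = 0.54264 + 0.45728 = 0.99992
n_f = 1/0.99992 = 1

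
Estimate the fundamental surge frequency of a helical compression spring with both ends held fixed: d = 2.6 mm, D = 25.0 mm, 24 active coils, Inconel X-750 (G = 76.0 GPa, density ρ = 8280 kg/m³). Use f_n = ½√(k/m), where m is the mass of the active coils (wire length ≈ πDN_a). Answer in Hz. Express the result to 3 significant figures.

59.1 Hz

k = Gd⁴/(8D³N_a) = (76.0×10³)(2.6⁴)/(8·25.0³·24) = 1.1577 N/mm = 1157.7 N/m
Wire length L = πDN_a = π·25.0·24 = 1885 mm
m = ρ·(πd²/4)·L = 8280 × 5.3093×10⁻⁶ m² × 1.885 m = 0.082864 kg
f_n = ½√(k/m) = 0.5·√(1157.7/0.082864) = 0.5·√(13971) = 59.099 Hz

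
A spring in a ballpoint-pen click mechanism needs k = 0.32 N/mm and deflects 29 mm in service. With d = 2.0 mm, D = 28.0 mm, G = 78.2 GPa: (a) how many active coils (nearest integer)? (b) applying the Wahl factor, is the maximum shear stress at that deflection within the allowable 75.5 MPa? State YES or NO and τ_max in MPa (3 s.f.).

(a) 22 coils; (b) NO, τ_max = 92.2 MPa

N_a = Gd⁴/(8D³k) = (78.2×10³)(2.0⁴)/(8·28.0³·0.32) = 22.26 → N_a = 22
Actual rate k = Gd⁴/(8D³·22) = 0.32385 N/mm
Working load F = kδ = 0.32385·29 = 9.3916 N
C = 28.0/2.0 = 14.0000; K_W = (4C−1)/(4C−4)+0.615/C = 1.1016
τ_max = K_W·8FD/(πd³) = 1.1016·83.704 = 92.21 MPa
τ_max > 75.5 MPa → exceeds allowable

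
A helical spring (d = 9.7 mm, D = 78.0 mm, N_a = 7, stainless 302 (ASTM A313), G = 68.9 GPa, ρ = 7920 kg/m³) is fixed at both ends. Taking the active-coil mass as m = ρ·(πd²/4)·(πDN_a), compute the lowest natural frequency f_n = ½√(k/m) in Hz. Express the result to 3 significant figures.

75.6 Hz

k = Gd⁴/(8D³N_a) = (68.9×10³)(9.7⁴)/(8·78.0³·7) = 22.953 N/mm = 22953 N/m
Wire length L = πDN_a = π·78.0·7 = 1715.3 mm
m = ρ·(πd²/4)·L = 7920 × 73.898×10⁻⁶ m² × 1.7153 m = 1.0039 kg
f_n = ½√(k/m) = 0.5·√(22953/1.0039) = 0.5·√(22863) = 75.603 Hz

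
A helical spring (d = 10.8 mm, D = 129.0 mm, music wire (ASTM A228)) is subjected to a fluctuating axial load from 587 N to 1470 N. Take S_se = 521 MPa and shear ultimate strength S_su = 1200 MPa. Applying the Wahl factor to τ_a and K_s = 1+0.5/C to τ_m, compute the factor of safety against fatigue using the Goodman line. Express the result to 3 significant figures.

C = D/d = 129.0/10.8 = 11.9444; K_W = (4C−1)/(4C−4)+0.615/C = 1.1200; K_s = 1+0.5/C = 1.0419
F_a = (F_max−F_min)/2 = 441.5 N; F_m = (F_max+F_min)/2 = 1028.5 N
τ_a = K_W·8F_aD/(πd³) = 1.1200 × 115.13 = 128.95 MPa
τ_m = K_s·8F_mD/(πd³) = 1.0419 × 268.2 = 279.43 MPa
Goodman: 1/n_f = τ_a/S_se + τ_m/S_su = 128.95/521 + 279.43/1200 = 0.24750 + 0.23286 = 0.48036
n_f = 1/0.48036 = 2.082

2.08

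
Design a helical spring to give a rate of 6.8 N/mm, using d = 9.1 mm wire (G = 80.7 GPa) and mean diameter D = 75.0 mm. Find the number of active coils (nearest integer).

N_a = Gd⁴/(8D³k) = (80.7×10³ × 9.1⁴)/(8 × 75.0³ × 6.8)
    = 5.534e+08 / 2.295e+07 = 24.11 → 24 coils

24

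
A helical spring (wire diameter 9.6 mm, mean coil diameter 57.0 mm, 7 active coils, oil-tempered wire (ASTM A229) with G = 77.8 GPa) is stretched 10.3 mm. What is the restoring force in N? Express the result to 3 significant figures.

k = Gd⁴/(8D³N_a) = (77.8×10³)(9.6⁴)/(8·57.0³·7) = 63.717 N/mm
F = k·δ = 63.717 × 10.3 = 656.28 N

656 N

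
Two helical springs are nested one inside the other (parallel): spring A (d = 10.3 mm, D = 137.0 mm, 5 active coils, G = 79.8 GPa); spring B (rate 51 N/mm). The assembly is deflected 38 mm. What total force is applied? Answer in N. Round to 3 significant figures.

2270 N

k_A = Gd⁴/(8D³N_a) = (79.8×10³)(10.3⁴)/(8·137.0³·5) = 8.7323 N/mm
Parallel: k_eq = 8.7323 + 51 = 59.732 N/mm
F = k_eq·δ = 59.732·38 = 2269.8 N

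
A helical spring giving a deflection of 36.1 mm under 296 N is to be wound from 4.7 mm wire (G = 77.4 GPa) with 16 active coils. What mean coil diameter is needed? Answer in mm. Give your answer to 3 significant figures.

33.0 mm

Required rate k = F/δ = 296/36.1 = 8.1994 N/mm
D = (Gd⁴/(8N_a·k))^(1/3) = (77.4×10³·4.7⁴/(8·16·8.1994))^(1/3)
  = (35986.4)^(1/3) = 33.0151 mm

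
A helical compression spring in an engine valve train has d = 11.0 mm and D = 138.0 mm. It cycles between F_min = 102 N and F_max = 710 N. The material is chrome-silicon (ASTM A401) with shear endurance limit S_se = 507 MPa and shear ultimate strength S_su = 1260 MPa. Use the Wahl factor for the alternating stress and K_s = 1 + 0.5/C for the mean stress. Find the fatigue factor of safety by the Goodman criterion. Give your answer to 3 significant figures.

3.78

C = D/d = 138.0/11.0 = 12.5455; K_W = (4C−1)/(4C−4)+0.615/C = 1.1140; K_s = 1+0.5/C = 1.0399
F_a = (F_max−F_min)/2 = 304 N; F_m = (F_max+F_min)/2 = 406 N
τ_a = K_W·8F_aD/(πd³) = 1.1140 × 80.263 = 89.411 MPa
τ_m = K_s·8F_mD/(πd³) = 1.0399 × 107.19 = 111.47 MPa
Goodman: 1/n_f = τ_a/S_se + τ_m/S_su = 89.411/507 + 111.47/1260 = 0.17635 + 0.08846 = 0.26482
n_f = 1/0.26482 = 3.776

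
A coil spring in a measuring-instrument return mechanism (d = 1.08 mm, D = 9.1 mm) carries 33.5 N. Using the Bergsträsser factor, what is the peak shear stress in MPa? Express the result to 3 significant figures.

717 MPa

Spring index C = D/d = 9.1/1.08 = 8.4259
K_B = (4C+2)/(4C−3) = 35.704/30.704 = 1.1628
τ₀ = 8FD/(πd³) = 8·33.5·9.1/(π·1.08³) = 2438.8/3.9575 = 616.25 MPa
τ_max = K·τ₀ = 1.1628 × 616.25 = 716.6 MPa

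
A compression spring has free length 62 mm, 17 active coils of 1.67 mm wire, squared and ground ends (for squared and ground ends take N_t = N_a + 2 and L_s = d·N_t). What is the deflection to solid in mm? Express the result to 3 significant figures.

N_t = 19; L_s = 1.67·19 = 31.73 mm
δ_solid = L₀ − L_s = 62 − 31.73 = 30.27 mm

30.3 mm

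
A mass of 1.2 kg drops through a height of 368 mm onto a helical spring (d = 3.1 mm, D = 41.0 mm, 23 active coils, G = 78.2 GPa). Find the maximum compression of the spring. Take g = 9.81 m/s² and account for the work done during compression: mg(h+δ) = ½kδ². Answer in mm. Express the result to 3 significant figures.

k = Gd⁴/(8D³N_a) = (78.2×10³)(3.1⁴)/(8·41.0³·23) = 0.56949 N/mm
W = mg = 1.2 × 9.81 = 11.772 N
½kδ² − Wδ − Wh = 0 → δ = (W + √(W² + 2kWh))/k
δ = (11.772 + √(138.58 + 4934.15))/0.56949 = (11.772 + 71.223)/0.56949 = 145.74 mm

146 mm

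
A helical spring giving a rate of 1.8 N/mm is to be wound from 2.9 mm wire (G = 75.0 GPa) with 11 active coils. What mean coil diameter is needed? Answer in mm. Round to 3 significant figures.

32.2 mm

D = (Gd⁴/(8N_a·k))^(1/3) = (75.0×10³·2.9⁴/(8·11·1.8))^(1/3)
  = (33488.7)^(1/3) = 32.2329 mm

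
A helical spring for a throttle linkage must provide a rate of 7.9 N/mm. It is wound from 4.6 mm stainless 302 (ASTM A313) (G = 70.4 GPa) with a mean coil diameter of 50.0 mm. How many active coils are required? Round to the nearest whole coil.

4

N_a = Gd⁴/(8D³k) = (70.4×10³ × 4.6⁴)/(8 × 50.0³ × 7.9)
    = 3.15213e+07 / 7.9e+06 = 3.99 → 4 coils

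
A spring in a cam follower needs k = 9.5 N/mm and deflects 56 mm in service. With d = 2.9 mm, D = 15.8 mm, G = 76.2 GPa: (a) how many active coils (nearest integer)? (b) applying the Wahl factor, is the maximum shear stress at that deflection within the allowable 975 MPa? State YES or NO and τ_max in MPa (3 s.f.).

(a) 18 coils; (b) NO, τ_max = 1120 MPa

N_a = Gd⁴/(8D³k) = (76.2×10³)(2.9⁴)/(8·15.8³·9.5) = 17.98 → N_a = 18
Actual rate k = Gd⁴/(8D³·18) = 9.4888 N/mm
Working load F = kδ = 9.4888·56 = 531.38 N
C = 15.8/2.9 = 5.4483; K_W = (4C−1)/(4C−4)+0.615/C = 1.2815
τ_max = K_W·8FD/(πd³) = 1.2815·876.61 = 1123.4 MPa
τ_max > 975 MPa → exceeds allowable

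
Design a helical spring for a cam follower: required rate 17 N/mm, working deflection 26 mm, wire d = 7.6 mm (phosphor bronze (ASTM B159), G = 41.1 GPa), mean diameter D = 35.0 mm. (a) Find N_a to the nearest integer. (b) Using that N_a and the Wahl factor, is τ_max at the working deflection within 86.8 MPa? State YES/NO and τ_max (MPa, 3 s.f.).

N_a = Gd⁴/(8D³k) = (41.1×10³)(7.6⁴)/(8·35.0³·17) = 23.52 → N_a = 24
Actual rate k = Gd⁴/(8D³·24) = 16.657 N/mm
Working load F = kδ = 16.657·26 = 433.08 N
C = 35.0/7.6 = 4.6053; K_W = (4C−1)/(4C−4)+0.615/C = 1.3416
τ_max = K_W·8FD/(πd³) = 1.3416·87.929 = 117.96 MPa
τ_max > 86.8 MPa → exceeds allowable

(a) 24 coils; (b) NO, τ_max = 118 MPa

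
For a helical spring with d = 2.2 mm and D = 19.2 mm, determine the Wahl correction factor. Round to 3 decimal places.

C = D/d = 19.2/2.2 = 8.7273
K_W = (4C−1)/(4C−4) + 0.615/C = 33.909/30.909 + 0.0705 = 1.1675

1.168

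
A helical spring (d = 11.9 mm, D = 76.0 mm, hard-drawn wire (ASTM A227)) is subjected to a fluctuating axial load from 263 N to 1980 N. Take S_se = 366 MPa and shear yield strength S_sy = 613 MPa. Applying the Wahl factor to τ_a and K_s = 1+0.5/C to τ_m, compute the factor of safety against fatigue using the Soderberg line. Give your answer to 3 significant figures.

C = D/d = 76.0/11.9 = 6.3866; K_W = (4C−1)/(4C−4)+0.615/C = 1.2355; K_s = 1+0.5/C = 1.0783
F_a = (F_max−F_min)/2 = 858.5 N; F_m = (F_max+F_min)/2 = 1121.5 N
τ_a = K_W·8F_aD/(πd³) = 1.2355 × 98.595 = 121.82 MPa
τ_m = K_s·8F_mD/(πd³) = 1.0783 × 128.8 = 138.88 MPa
Soderberg: 1/n_f = τ_a/S_se + τ_m/S_sy = 121.82/366 + 138.88/613 = 0.33283 + 0.22656 = 0.55939
n_f = 1/0.55939 = 1.788

1.79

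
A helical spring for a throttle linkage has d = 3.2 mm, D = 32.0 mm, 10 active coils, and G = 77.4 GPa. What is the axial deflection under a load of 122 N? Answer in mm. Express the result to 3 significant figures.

39.4 mm

k = Gd⁴/(8D³N_a) = (77.4×10³)(3.2⁴)/(8·32.0³·10) = 3.096 N/mm
δ = F/k = 122 / 3.096 = 39.406 mm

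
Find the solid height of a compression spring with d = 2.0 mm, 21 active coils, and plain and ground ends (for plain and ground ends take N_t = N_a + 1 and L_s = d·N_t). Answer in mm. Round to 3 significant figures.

plain and ground ends: N_t = N_a + 1 = 21 + 1 = 22
L_s = d·N_t = 2.0 × 22 = 44 mm

44.0 mm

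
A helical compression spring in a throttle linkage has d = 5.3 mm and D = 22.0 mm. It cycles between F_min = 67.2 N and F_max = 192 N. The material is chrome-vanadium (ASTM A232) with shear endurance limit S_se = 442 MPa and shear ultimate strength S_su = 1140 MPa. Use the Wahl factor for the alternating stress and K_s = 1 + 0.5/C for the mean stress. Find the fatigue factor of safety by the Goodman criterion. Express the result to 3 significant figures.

C = D/d = 22.0/5.3 = 4.1509; K_W = (4C−1)/(4C−4)+0.615/C = 1.3862; K_s = 1+0.5/C = 1.1205
F_a = (F_max−F_min)/2 = 62.4 N; F_m = (F_max+F_min)/2 = 129.6 N
τ_a = K_W·8F_aD/(πd³) = 1.3862 × 23.481 = 32.549 MPa
τ_m = K_s·8F_mD/(πd³) = 1.1205 × 48.769 = 54.643 MPa
Goodman: 1/n_f = τ_a/S_se + τ_m/S_su = 32.549/442 + 54.643/1140 = 0.07364 + 0.04793 = 0.12157
n_f = 1/0.12157 = 8.225

8.23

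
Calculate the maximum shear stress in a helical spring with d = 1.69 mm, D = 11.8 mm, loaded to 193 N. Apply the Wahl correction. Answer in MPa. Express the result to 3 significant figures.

Spring index C = D/d = 11.8/1.69 = 6.9822
K_W = (4C−1)/(4C−4) + 0.615/C = 26.929/23.929 + 0.0881 = 1.2135
τ₀ = 8FD/(πd³) = 8·193·11.8/(π·1.69³) = 18219.2/15.164 = 1201.5 MPa
τ_max = K·τ₀ = 1.2135 × 1201.5 = 1457.9 MPa

1460 MPa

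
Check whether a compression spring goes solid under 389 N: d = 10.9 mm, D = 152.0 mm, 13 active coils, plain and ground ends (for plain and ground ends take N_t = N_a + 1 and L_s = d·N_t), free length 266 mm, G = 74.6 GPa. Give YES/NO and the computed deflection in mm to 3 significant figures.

k = Gd⁴/(8D³N_a) = (74.6×10³)(10.9⁴)/(8·152.0³·13) = 2.8832 N/mm
N_t = 14; L_s = 10.9·14 = 152.6 mm; δ_solid = L₀ − L_s = 266 − 152.6 = 113.4 mm
δ = F/k = 389/2.8832 = 134.92 mm
δ ≥ δ_solid → spring goes solid

YES, δ = 135 mm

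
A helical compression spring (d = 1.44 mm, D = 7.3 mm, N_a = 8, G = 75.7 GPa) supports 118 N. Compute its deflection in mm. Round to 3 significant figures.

9.03 mm

k = Gd⁴/(8D³N_a) = (75.7×10³)(1.44⁴)/(8·7.3³·8) = 13.074 N/mm
δ = F/k = 118 / 13.074 = 9.0258 mm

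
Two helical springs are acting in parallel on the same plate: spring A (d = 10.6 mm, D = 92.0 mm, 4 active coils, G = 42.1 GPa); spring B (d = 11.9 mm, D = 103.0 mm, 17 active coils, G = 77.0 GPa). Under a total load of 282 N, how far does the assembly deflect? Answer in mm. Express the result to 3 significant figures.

8.89 mm

k_A = Gd⁴/(8D³N_a) = (42.1×10³)(10.6⁴)/(8·92.0³·4) = 21.33 N/mm
k_B = Gd⁴/(8D³N_a) = (77.0×10³)(11.9⁴)/(8·103.0³·17) = 10.39 N/mm
Parallel: k_eq = 21.33 + 10.39 = 31.72 N/mm
δ = F/k_eq = 282/31.72 = 8.8902 mm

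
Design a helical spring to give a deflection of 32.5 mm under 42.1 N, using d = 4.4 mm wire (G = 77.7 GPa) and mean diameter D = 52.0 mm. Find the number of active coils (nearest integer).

20

Required rate k = F/δ = 42.1/32.5 = 1.2954 N/mm
N_a = Gd⁴/(8D³k) = (77.7×10³ × 4.4⁴)/(8 × 52.0³ × 1.2954)
    = 2.91227e+07 / 1.45713e+06 = 19.99 → 20 coils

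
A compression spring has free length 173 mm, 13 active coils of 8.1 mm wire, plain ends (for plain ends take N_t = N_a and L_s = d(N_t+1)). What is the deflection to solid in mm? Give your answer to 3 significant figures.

59.6 mm

N_t = 13; L_s = 8.1·14 = 113.4 mm
δ_solid = L₀ − L_s = 173 − 113.4 = 59.6 mm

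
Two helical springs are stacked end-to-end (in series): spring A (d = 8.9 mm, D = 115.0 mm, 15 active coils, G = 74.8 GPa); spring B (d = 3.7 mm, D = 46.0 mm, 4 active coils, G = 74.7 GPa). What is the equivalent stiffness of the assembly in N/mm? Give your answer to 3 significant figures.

k_A = Gd⁴/(8D³N_a) = (74.8×10³)(8.9⁴)/(8·115.0³·15) = 2.5715 N/mm
k_B = Gd⁴/(8D³N_a) = (74.7×10³)(3.7⁴)/(8·46.0³·4) = 4.4947 N/mm
Series: 1/k_eq = 1/2.5715 + 1/4.4947 = 0.61136; k_eq = 1.6357 N/mm

1.64 N/mm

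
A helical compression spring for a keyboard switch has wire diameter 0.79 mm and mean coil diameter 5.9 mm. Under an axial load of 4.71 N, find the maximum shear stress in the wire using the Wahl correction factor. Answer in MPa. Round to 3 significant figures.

Spring index C = D/d = 5.9/0.79 = 7.4684
K_W = (4C−1)/(4C−4) + 0.615/C = 28.873/25.873 + 0.0823 = 1.1983
τ₀ = 8FD/(πd³) = 8·4.71·5.9/(π·0.79³) = 222.312/1.5489 = 143.53 MPa
τ_max = K·τ₀ = 1.1983 × 143.53 = 171.99 MPa

172 MPa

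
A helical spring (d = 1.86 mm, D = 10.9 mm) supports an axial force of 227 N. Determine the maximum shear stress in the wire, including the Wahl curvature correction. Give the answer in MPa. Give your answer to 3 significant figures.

Spring index C = D/d = 10.9/1.86 = 5.8602
K_W = (4C−1)/(4C−4) + 0.615/C = 22.441/19.441 + 0.1049 = 1.2593
τ₀ = 8FD/(πd³) = 8·227·10.9/(π·1.86³) = 19794.4/20.216 = 979.16 MPa
τ_max = K·τ₀ = 1.2593 × 979.16 = 1233 MPa

1230 MPa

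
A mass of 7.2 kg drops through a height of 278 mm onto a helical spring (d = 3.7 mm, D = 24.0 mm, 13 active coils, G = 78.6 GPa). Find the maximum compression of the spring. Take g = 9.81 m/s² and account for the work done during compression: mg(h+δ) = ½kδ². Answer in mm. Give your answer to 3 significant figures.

k = Gd⁴/(8D³N_a) = (78.6×10³)(3.7⁴)/(8·24.0³·13) = 10.246 N/mm
W = mg = 7.2 × 9.81 = 70.632 N
½kδ² − Wδ − Wh = 0 → δ = (W + √(W² + 2kWh))/k
δ = (70.632 + √(4988.9 + 402382))/10.246 = (70.632 + 638.26)/10.246 = 69.186 mm

69.2 mm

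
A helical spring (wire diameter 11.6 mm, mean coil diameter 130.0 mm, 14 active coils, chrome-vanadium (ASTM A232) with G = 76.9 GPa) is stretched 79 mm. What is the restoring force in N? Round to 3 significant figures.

k = Gd⁴/(8D³N_a) = (76.9×10³)(11.6⁴)/(8·130.0³·14) = 5.6586 N/mm
F = k·δ = 5.6586 × 79 = 447.03 N

447 N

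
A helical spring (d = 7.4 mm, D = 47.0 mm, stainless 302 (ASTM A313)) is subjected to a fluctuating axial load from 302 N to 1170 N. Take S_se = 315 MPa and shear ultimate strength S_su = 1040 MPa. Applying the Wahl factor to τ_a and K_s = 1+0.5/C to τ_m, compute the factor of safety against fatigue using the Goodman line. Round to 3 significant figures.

C = D/d = 47.0/7.4 = 6.3514; K_W = (4C−1)/(4C−4)+0.615/C = 1.2370; K_s = 1+0.5/C = 1.0787
F_a = (F_max−F_min)/2 = 434 N; F_m = (F_max+F_min)/2 = 736 N
τ_a = K_W·8F_aD/(πd³) = 1.2370 × 128.18 = 158.56 MPa
τ_m = K_s·8F_mD/(πd³) = 1.0787 × 217.38 = 234.49 MPa
Goodman: 1/n_f = τ_a/S_se + τ_m/S_su = 158.56/315 + 234.49/1040 = 0.50337 + 0.22547 = 0.72884
n_f = 1/0.72884 = 1.372

1.37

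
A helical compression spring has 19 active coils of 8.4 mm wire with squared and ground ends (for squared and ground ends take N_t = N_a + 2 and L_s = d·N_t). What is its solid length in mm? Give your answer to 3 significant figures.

176 mm

squared and ground ends: N_t = N_a + 2 = 19 + 2 = 21
L_s = d·N_t = 8.4 × 21 = 176.4 mm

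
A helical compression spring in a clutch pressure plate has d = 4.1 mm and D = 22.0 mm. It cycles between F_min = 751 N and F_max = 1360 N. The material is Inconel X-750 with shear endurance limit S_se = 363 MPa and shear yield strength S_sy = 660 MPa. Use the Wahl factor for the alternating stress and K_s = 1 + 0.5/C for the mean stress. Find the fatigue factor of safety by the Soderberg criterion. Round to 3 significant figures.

0.435

C = D/d = 22.0/4.1 = 5.3659; K_W = (4C−1)/(4C−4)+0.615/C = 1.2864; K_s = 1+0.5/C = 1.0932
F_a = (F_max−F_min)/2 = 304.5 N; F_m = (F_max+F_min)/2 = 1055.5 N
τ_a = K_W·8F_aD/(πd³) = 1.2864 × 247.51 = 318.4 MPa
τ_m = K_s·8F_mD/(πd³) = 1.0932 × 857.96 = 937.91 MPa
Soderberg: 1/n_f = τ_a/S_se + τ_m/S_sy = 318.4/363 + 937.91/660 = 0.87714 + 1.42108 = 2.2982
n_f = 1/2.2982 = 0.4351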